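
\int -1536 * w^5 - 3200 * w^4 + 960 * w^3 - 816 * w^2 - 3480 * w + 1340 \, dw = -256*w^6 - 640*w^5 + 240*w^4 - 272*w^3 - 1740*w^2 + 1340*w + C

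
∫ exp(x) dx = exp(x) + C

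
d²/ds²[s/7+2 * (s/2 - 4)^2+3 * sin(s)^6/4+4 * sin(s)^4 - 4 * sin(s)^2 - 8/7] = -27*sin(s)^6 - 83*sin(s)^4/2 + 64*sin(s)^2 - 7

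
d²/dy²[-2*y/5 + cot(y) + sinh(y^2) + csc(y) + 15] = 4*y^2*sinh(y^2) + 2*cosh(y^2) - 1/sin(y) + 2*cos(y)/sin(y)^3 + 2/sin(y)^3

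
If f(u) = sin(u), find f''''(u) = sin(u)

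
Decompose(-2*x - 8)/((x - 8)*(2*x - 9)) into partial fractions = 34/(7*(2*x - 9)) - 24/(7*(x - 8))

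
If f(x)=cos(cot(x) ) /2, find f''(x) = -sin(cot(x))*cot(x)^3 - sin(cot(x))*cot(x) - cos(cot(x))*cot(x)^4/2 - cos(cot(x))*cot(x)^2 - cos(cot(x))/2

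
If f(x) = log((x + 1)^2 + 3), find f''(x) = (-2*x^2 - 4*x + 4)/(x^4 + 4*x^3 + 12*x^2 + 16*x + 16)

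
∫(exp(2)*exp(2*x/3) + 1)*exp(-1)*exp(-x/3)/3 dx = 2*sinh(x/3 + 1) + C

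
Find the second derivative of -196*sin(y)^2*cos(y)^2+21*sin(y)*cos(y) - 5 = -784*(1 - cos(2*y))^2 - 42*sin(2*y) - 1568*cos(2*y) + 1176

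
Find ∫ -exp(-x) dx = exp(-x) + C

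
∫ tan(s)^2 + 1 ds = tan(s) + C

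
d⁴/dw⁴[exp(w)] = exp(w)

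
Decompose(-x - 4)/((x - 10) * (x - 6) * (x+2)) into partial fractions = -1/(48*(x + 2)) + 5/(16*(x - 6)) - 7/(24*(x - 10))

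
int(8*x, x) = 4*x^2 + C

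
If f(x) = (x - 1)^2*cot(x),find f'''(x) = -6*x^2*cot(x)^4 - 8*x^2*cot(x)^2 - 2*x^2 + 12*x*cot(x)^4 + 12*x*cot(x)^3 + 16*x*cot(x)^2 + 12*x*cot(x) + 4*x - 6*cot(x)^4 - 12*cot(x)^3 - 14*cot(x)^2 - 12*cot(x) - 8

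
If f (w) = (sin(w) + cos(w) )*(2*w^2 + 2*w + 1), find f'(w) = 2*sqrt(2)*w^2*cos(w + pi/4) + 2*w*sin(w) + 6*w*cos(w) + sin(w) + 3*cos(w)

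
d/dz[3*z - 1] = 3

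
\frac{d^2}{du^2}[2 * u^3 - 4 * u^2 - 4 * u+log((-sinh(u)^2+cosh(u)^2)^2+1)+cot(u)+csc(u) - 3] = 12*u - 8 - 1/sin(u) + 2*cos(u)/sin(u)^3 + 2/sin(u)^3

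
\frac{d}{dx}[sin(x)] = cos(x)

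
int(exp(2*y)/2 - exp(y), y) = (exp(y) - 2)^2/4 + C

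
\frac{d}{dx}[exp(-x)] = -exp(-x)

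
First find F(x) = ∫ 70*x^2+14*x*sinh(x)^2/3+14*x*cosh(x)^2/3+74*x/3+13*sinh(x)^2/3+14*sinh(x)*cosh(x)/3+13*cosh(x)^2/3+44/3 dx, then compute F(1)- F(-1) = 13*sinh(2)/3 + 76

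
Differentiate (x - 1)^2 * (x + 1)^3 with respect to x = 5*x^4 + 4*x^3 - 6*x^2 - 4*x + 1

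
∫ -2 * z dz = -z^2 + C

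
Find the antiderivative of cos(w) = sin(w) + C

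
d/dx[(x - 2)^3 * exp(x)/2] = x^3*exp(x)/2 - 3*x^2*exp(x)/2 + 2*exp(x)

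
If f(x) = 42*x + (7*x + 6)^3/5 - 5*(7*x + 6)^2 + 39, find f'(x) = 1029*x^2/5 - 686*x/5 - 1134/5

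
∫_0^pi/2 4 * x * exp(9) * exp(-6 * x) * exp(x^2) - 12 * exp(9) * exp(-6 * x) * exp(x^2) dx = -2*exp(9) + 2*exp((-3 + pi/2)^2)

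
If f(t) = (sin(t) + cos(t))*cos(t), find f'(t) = sqrt(2)*cos(2*t + pi/4)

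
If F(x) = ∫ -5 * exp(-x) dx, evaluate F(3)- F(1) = -5*exp(-1) + 5*exp(-3)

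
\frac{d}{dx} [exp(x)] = exp(x)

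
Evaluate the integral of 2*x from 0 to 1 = 1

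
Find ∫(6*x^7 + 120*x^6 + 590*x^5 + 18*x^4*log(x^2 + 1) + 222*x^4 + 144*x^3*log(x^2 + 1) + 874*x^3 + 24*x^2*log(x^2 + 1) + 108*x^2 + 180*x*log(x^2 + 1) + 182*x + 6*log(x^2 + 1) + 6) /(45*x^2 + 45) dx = -2*x^3/3 - 8*x^2 - 2*x/3 + (x^3 + 12*x^2 + x + 3*log(x^2 + 1) + 18)^2/45 - 2*log(x^2 + 1) + C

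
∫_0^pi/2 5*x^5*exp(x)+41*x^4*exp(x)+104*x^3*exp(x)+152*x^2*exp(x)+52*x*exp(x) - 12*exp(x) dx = pi*(-2 + 3*pi + 5*pi^2/4)*(pi^2/4 + pi + 6)*exp(pi/2)/2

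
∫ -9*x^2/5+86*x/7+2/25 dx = -3*x^3/5 + 43*x^2/7 + 2*x/25 + C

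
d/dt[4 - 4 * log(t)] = -4/t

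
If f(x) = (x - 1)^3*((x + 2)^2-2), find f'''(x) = 60*x^2 + 24*x - 42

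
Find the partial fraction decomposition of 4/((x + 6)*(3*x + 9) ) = -4/(9*(x + 6)) + 4/(9*(x + 3))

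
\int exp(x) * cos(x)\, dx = sqrt(2)*exp(x)*sin(x + pi/4)/2 + C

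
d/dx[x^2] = 2*x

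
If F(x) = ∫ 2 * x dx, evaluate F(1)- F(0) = 1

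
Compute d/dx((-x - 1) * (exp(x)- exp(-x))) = (-x*exp(2*x) - x - 2*exp(2*x))*exp(-x)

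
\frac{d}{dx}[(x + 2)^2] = 2*x + 4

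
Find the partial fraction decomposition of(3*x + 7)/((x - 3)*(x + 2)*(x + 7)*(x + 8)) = 17/(66*(x + 8)) - 7/(25*(x + 7)) - 1/(150*(x + 2)) + 8/(275*(x - 3))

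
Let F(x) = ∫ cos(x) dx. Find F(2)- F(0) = sin(2)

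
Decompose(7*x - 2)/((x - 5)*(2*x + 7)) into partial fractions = 53/(17*(2*x + 7)) + 33/(17*(x - 5))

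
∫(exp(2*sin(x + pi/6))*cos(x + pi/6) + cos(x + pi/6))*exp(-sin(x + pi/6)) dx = 2*sinh(sin(x + pi/6)) + C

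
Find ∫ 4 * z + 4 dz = 2*z^2 + 4*z + C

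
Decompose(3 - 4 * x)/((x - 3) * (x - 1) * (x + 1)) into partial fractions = 7/(8*(x + 1)) + 1/(4*(x - 1)) - 9/(8*(x - 3))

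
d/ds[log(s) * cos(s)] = (-s*log(s)*sin(s) + cos(s))/s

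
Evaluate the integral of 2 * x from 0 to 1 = 1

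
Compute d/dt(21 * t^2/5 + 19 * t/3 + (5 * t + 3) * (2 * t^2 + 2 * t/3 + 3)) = 30*t^2 + 406*t/15 + 70/3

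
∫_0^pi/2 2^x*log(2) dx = -1 + 2^(pi/2)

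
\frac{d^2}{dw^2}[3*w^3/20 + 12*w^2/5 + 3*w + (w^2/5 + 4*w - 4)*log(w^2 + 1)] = (9*w^5 + 4*w^4*log(w^2 + 1) + 60*w^4 + 98*w^3 + 8*w^2*log(w^2 + 1) + 196*w^2 + 249*w + 4*log(w^2 + 1) - 32)/(10*w^4 + 20*w^2 + 10)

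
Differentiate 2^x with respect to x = 2^x*log(2)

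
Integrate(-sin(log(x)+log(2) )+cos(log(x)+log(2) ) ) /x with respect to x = sqrt(2)*sin(log(x) + log(2) + pi/4) + C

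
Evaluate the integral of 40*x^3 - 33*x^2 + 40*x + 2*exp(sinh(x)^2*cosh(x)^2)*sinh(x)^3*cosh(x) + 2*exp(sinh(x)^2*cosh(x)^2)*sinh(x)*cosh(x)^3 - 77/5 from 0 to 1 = 13/5 + exp(-1/8 + cosh(4)/8)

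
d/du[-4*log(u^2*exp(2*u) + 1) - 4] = (-8*u^2*exp(2*u) - 8*u*exp(2*u))/(u^2*exp(2*u) + 1)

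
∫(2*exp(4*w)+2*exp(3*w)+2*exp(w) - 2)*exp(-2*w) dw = (exp(2*w) + exp(w) - 1)^2*exp(-2*w) + C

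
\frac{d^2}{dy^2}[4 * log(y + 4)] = -4/(y^2 + 8*y + 16)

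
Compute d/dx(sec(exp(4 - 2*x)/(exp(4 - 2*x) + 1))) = -2*exp(2*x - 4)*tan(exp(4)/(exp(2*x) + exp(4)))*sec(exp(4)/(exp(2*x) + exp(4)))/(exp(-8)*exp(4*x) + 2*exp(-4)*exp(2*x) + 1)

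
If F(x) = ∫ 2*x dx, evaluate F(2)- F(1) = 3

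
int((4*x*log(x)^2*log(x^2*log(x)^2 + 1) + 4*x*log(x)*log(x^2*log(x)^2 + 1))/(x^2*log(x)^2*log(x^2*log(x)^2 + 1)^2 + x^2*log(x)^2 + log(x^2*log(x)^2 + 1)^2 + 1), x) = log(log(x^2*log(x)^2 + 1)^2 + 1) + C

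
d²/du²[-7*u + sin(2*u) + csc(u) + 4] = -4*sin(2*u) + 2*cot(u)^2*csc(u) + csc(u)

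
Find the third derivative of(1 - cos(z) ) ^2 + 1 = 2*(4*cos(z) - 1)*sin(z)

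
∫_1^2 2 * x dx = 3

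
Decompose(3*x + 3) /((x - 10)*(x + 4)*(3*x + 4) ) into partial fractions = 9/(272*(3*x + 4)) - 9/(112*(x + 4)) + 33/(476*(x - 10))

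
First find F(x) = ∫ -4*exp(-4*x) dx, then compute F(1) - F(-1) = -exp(4) + exp(-4)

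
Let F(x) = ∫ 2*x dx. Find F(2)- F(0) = 4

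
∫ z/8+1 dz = z^2/16 + z + C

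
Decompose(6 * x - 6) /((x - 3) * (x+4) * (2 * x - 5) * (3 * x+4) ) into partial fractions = -189/(1196*(3*x + 4)) - 72/(299*(2*x - 5)) + 15/(364*(x + 4)) + 12/(91*(x - 3))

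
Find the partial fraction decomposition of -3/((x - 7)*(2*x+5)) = 6/(19*(2*x + 5)) - 3/(19*(x - 7))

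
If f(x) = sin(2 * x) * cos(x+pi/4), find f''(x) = -5*sin(2*x)*cos(x + pi/4) - 4*sin(x + pi/4)*cos(2*x)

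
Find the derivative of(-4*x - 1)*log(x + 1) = (-4*x*log(x + 1) - 4*x - 4*log(x + 1) - 1)/(x + 1)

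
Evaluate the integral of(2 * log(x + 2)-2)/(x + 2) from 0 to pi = -2*log(2 + pi) - log(2)^2 + 2*log(2) + log(2 + pi)^2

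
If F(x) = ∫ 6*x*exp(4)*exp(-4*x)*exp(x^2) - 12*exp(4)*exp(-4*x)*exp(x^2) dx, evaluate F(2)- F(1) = 3 - 3*E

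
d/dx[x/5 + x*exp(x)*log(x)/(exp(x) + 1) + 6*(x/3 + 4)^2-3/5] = (20*x*exp(2*x) + 15*x*exp(x)*log(x) + 40*x*exp(x) + 20*x + 15*exp(2*x)*log(x) + 258*exp(2*x) + 15*exp(x)*log(x) + 501*exp(x) + 243)/(15*exp(2*x) + 30*exp(x) + 15)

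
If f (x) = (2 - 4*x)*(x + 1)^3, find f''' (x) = -96*x - 60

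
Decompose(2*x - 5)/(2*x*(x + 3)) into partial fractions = 11/(6*(x + 3)) - 5/(6*x)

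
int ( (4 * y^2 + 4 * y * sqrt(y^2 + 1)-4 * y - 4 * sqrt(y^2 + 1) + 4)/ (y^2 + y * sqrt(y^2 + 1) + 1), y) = 4*y - 4*log(y + sqrt(y^2 + 1)) + C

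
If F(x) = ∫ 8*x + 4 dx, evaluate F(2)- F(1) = 16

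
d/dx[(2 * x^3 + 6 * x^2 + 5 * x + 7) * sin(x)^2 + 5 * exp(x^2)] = 2*x^3*sin(2*x) + 6*x^2*sin(x)^2 + 6*x^2*sin(2*x) + 10*x*exp(x^2) + 12*x*sin(x)^2 + 5*x*sin(2*x) + 5*sin(x)^2 + 7*sin(2*x)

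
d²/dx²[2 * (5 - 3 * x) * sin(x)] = 6*x*sin(x) - 10*sin(x) - 12*cos(x)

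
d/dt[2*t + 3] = 2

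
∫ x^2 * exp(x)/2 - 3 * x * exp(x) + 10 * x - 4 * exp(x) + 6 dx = x*(10*x + (x - 8)*exp(x) + 12)/2 + C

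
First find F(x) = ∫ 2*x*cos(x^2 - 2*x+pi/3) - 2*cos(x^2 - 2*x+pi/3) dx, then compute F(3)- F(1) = sin(pi/3 + 3) - cos(pi/6 + 1)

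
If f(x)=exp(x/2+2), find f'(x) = exp(x/2 + 2)/2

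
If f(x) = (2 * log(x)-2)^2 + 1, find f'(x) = (8*log(x) - 8)/x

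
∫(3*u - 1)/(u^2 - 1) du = log(u^3 + u^2 - u - 1) + C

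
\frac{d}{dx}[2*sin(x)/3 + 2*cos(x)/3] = -2*sin(x)/3 + 2*cos(x)/3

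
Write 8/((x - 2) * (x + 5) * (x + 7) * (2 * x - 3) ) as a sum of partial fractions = -64/(221*(2*x - 3)) - 4/(153*(x + 7)) + 4/(91*(x + 5)) + 8/(63*(x - 2))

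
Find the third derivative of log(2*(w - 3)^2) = 4/(w^3 - 9*w^2 + 27*w - 27)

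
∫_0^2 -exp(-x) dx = -1 + exp(-2)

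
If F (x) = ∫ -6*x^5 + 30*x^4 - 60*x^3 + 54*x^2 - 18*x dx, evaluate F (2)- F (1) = -3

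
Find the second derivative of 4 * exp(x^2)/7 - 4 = 16*x^2*exp(x^2)/7 + 8*exp(x^2)/7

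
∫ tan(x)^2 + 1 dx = tan(x) + C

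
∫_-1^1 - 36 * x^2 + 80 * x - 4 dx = -32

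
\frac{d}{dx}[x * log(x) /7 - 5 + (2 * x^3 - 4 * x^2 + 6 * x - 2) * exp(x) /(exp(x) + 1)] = (14*x^3*exp(x) + 42*x^2*exp(2*x) + 14*x^2*exp(x) - 56*x*exp(2*x) - 14*x*exp(x) + exp(2*x)*log(x) + 43*exp(2*x) + 2*exp(x)*log(x) + 30*exp(x) + log(x) + 1)/(7*exp(2*x) + 14*exp(x) + 7)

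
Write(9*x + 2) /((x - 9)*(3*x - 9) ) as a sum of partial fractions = -29/(18*(x - 3)) + 83/(18*(x - 9))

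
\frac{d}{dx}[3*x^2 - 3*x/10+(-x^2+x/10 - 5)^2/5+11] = 4*x^3/5 - 3*x^2/25 + 2501*x/250 - 1/2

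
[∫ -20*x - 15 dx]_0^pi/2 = 5*pi*(-pi - 3)/2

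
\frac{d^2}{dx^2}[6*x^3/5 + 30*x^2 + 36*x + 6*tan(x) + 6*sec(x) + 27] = 36*x/5 + 12*tan(x)^3 + 12*tan(x)^2*sec(x) + 12*tan(x) + 6*sec(x) + 60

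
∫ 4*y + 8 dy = 2*y^2 + 8*y + C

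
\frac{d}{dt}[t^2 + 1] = 2*t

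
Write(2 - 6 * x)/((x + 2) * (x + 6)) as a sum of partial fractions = -19/(2*(x + 6)) + 7/(2*(x + 2))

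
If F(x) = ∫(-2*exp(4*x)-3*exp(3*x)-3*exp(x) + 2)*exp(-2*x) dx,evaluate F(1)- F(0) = -3*E - (E - exp(-1))^2 + 3*exp(-1)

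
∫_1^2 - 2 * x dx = -3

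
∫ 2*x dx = x^2 + C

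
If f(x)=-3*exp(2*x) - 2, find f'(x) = -6*exp(2*x)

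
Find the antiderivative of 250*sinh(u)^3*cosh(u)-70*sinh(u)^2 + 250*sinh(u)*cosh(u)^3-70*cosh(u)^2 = -35*sinh(2*u) + 125*cosh(4*u)/8 + C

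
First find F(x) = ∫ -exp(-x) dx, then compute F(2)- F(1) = -exp(-1) + exp(-2)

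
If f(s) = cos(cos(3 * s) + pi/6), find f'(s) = 3*sin(3*s)*sin(cos(3*s) + pi/6)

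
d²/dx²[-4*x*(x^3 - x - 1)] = 8 - 48*x^2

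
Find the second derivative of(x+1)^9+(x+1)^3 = 72*x^7 + 504*x^6 + 1512*x^5 + 2520*x^4 + 2520*x^3 + 1512*x^2 + 510*x + 78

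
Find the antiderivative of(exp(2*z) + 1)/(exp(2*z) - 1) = log(sinh(z)) + C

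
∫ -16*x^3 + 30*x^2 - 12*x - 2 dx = -4*x^4 + 10*x^3 - 6*x^2 - 2*x + C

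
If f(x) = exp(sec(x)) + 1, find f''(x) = (sin(x)^2/cos(x)^3 - 1 + 2/cos(x)^2)*exp(1/cos(x))/cos(x)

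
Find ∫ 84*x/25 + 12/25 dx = 42*x^2/25 + 12*x/25 + C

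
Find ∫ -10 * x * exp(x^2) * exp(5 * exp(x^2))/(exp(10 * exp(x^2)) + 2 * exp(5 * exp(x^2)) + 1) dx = 1/(exp(5*exp(x^2)) + 1) + C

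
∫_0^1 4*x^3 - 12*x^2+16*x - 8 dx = -3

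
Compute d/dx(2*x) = 2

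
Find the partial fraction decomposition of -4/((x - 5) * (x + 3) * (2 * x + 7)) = -16/(17*(2*x + 7)) + 1/(2*(x + 3)) - 1/(34*(x - 5))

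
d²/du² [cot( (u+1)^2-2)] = 2*(4*u^2*cos(u^2 + 2*u - 1)/sin(u^2 + 2*u - 1) + 8*u*cos(u^2 + 2*u - 1)/sin(u^2 + 2*u - 1) - 1 + 4*cos(u^2 + 2*u - 1)/sin(u^2 + 2*u - 1))/sin(u^2 + 2*u - 1)^2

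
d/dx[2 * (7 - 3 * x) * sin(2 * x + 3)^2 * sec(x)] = -6*x*sin(2*x + 3)^2*tan(x)*sec(x) - 12*x*sin(4*x + 6)/cos(x) + 14*sin(2*x + 3)^2*tan(x)*sec(x) - 6*sin(2*x + 3)^2*sec(x) + 28*sin(4*x + 6)/cos(x)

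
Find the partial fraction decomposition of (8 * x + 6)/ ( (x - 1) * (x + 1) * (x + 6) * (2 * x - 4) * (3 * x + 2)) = 27/(640*(3*x + 2)) - 3/(640*(x + 6)) + 1/(30*(x + 1)) - 1/(10*(x - 1)) + 11/(192*(x - 2))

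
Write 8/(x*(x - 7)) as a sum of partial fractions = 8/(7*(x - 7)) - 8/(7*x)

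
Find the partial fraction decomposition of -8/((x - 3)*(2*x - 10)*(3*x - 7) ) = -9/(4*(3*x - 7)) + 1/(x - 3) - 1/(4*(x - 5))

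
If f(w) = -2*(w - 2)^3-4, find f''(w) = 24 - 12*w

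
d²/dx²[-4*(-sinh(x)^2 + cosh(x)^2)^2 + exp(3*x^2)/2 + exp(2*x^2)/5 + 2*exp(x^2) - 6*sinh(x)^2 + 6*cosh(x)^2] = 18*x^2*exp(3*x^2) + 16*x^2*exp(2*x^2)/5 + 8*x^2*exp(x^2) + 3*exp(3*x^2) + 4*exp(2*x^2)/5 + 4*exp(x^2)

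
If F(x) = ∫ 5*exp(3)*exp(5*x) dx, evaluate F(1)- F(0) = -exp(3) + exp(8)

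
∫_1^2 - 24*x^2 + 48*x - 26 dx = -10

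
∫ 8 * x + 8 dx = 4*x^2 + 8*x + C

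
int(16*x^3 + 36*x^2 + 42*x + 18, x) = 4*x^4 + 12*x^3 + 21*x^2 + 18*x + C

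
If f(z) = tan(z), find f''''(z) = 24*tan(z)^5 + 40*tan(z)^3 + 16*tan(z)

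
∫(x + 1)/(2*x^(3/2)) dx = (x - 1)/sqrt(x) + C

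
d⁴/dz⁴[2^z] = 2^z*log(2)^4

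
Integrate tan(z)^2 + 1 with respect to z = tan(z) + C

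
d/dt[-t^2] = -2*t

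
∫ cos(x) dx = sin(x) + C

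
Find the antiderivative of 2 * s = s^2 + C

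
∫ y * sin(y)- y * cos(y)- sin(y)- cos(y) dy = -sqrt(2)*y*sin(y + pi/4) + C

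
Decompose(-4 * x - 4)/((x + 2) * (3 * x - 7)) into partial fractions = -40/(13*(3*x - 7)) - 4/(13*(x + 2))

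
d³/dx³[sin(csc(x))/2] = (cos(1/sin(x))/2 - 3*sin(1/sin(x))/(2*sin(x)) - 7*cos(1/sin(x))/(2*sin(x)^2) + 3*sin(1/sin(x))/sin(x)^3 + cos(1/sin(x))/(2*sin(x)^4))*cos(x)/sin(x)^2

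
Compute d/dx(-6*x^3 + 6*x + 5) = 6 - 18*x^2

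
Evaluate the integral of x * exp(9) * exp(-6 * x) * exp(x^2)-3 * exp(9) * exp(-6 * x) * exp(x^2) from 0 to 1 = -exp(9)/2 + exp(4)/2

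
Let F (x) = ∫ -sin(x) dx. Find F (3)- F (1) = cos(3) - cos(1)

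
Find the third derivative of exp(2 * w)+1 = 8*exp(2*w)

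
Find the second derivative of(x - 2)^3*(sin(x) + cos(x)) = -x^3*sin(x) - x^3*cos(x) + 12*x^2*cos(x) + 18*x*sin(x) - 30*x*cos(x) - 28*sin(x) + 20*cos(x)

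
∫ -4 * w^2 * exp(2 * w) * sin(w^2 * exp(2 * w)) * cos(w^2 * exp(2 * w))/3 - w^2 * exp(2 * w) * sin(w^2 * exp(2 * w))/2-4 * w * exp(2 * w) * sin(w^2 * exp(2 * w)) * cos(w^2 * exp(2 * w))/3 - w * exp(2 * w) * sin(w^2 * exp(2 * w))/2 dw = (4*cos(w^2*exp(2*w)) + 3)*cos(w^2*exp(2*w))/12 + C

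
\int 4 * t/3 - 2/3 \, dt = 2*t^2/3 - 2*t/3 + C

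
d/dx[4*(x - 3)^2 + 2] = 8*x - 24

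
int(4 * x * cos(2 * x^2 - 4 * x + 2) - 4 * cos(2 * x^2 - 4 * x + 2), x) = sin(2*(x - 1)^2) + C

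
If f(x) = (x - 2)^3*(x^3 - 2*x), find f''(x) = 30*x^4 - 120*x^3 + 120*x^2 + 24*x - 48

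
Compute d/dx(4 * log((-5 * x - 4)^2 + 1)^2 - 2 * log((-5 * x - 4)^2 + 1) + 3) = (400*x*log(25*x^2 + 40*x + 17) - 100*x + 320*log(25*x^2 + 40*x + 17) - 80)/(25*x^2 + 40*x + 17)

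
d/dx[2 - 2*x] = -2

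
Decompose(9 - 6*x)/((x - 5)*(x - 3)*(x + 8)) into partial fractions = 57/(143*(x + 8)) + 9/(22*(x - 3)) - 21/(26*(x - 5))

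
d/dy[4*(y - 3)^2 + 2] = 8*y - 24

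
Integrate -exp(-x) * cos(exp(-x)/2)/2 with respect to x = sin(exp(-x)/2) + C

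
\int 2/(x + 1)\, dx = log(2*(x + 1)^2) + C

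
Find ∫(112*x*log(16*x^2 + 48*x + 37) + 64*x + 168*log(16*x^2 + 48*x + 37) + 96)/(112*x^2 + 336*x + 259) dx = (7*log(4*(2*x + 3)^2 + 1) + 8)*log(4*(2*x + 3)^2 + 1)/28 + C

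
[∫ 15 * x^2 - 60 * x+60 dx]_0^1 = 35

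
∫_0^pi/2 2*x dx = pi^2/4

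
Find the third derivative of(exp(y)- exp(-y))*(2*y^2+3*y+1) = (2*y^2*exp(2*y) + 2*y^2 + 15*y*exp(2*y) - 9*y + 22*exp(2*y) + 4)*exp(-y)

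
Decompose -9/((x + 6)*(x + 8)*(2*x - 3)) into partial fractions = -12/(95*(2*x - 3)) - 9/(38*(x + 8)) + 3/(10*(x + 6))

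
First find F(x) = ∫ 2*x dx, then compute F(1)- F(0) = 1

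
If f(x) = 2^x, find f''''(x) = 2^x*log(2)^4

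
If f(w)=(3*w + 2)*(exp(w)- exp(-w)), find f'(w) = (3*w*exp(2*w) + 3*w + 5*exp(2*w) - 1)*exp(-w)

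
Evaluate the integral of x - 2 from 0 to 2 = -2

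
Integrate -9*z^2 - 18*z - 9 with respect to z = -3*z^3 - 9*z^2 - 9*z + C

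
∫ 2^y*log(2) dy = 2^y + C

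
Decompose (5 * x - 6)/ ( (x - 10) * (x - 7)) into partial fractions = -29/(3*(x - 7)) + 44/(3*(x - 10))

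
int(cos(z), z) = sin(z) + C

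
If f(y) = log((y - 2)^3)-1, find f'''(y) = 6/(y^3 - 6*y^2 + 12*y - 8)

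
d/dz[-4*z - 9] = -4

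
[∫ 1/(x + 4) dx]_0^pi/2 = -log(2) + log(pi/4 + 2)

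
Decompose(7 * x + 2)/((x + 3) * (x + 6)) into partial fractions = 40/(3*(x + 6)) - 19/(3*(x + 3))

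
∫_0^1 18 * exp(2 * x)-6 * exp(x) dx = -4 + (-1 + 3*E)^2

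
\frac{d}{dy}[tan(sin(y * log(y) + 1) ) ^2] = 2*(log(y) + 1)*sin(sin(y*log(y) + 1))*cos(y*log(y) + 1)/cos(sin(y*log(y) + 1))^3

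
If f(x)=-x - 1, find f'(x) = -1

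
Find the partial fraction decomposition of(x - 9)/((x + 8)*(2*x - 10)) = 17/(26*(x + 8)) - 2/(13*(x - 5))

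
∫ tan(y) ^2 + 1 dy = tan(y) + C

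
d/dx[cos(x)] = -sin(x)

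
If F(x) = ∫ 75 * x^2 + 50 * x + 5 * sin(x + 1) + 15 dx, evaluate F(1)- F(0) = -5*cos(2) + 5*cos(1) + 65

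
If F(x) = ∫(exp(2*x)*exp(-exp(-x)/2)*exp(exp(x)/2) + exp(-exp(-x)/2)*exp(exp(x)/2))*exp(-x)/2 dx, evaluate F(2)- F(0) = -1 + exp(-exp(-2)/2 + exp(2)/2)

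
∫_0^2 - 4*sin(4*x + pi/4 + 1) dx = cos(pi/4 + 9) - cos(pi/4 + 1)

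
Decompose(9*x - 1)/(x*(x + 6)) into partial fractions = 55/(6*(x + 6)) - 1/(6*x)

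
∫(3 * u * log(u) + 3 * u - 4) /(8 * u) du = (3*u - 4)*log(u)/8 + C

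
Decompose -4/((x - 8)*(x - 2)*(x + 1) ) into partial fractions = -4/(27*(x + 1)) + 2/(9*(x - 2)) - 2/(27*(x - 8))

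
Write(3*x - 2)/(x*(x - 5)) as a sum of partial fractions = 13/(5*(x - 5)) + 2/(5*x)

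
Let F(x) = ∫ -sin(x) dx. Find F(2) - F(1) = -cos(1) + cos(2)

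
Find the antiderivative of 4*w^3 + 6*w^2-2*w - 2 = w^4 + 2*w^3 - w^2 - 2*w + C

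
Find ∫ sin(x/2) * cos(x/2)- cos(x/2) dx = (sin(x/2) - 1)^2 + C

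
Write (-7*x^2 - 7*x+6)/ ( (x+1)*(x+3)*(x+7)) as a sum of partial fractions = -12/(x + 7) + 9/(2*(x + 3)) + 1/(2*(x + 1))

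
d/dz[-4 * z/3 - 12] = -4/3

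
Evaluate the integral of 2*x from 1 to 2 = 3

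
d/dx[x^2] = 2*x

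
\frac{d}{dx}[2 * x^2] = 4*x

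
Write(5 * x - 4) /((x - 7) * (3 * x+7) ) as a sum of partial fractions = 47/(28*(3*x + 7)) + 31/(28*(x - 7))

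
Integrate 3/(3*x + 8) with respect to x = log(3*x/4 + 2) + C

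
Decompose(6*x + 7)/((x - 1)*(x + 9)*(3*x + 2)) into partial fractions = -27/(125*(3*x + 2)) - 47/(250*(x + 9)) + 13/(50*(x - 1))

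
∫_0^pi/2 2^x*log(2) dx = -1 + 2^(pi/2)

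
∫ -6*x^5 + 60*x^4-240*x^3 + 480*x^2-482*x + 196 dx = -x^6 + 12*x^5 - 60*x^4 + 160*x^3 - 241*x^2 + 196*x + C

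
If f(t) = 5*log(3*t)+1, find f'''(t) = 10/t^3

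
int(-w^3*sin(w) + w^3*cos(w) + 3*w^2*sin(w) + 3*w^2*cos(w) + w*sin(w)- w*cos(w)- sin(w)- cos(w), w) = sqrt(2)*w*(w^2 - 1)*sin(w + pi/4) + C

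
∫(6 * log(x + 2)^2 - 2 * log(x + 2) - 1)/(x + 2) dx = (2*log(x + 2)^2 - log(x + 2) - 1)*log(x + 2) + C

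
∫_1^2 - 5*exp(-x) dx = -5*exp(-1) + 5*exp(-2)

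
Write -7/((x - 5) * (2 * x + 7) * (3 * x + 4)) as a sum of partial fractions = 63/(247*(3*x + 4)) - 28/(221*(2*x + 7)) - 7/(323*(x - 5))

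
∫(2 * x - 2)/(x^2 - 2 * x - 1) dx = log(-x^2 + 2*x + 1) + C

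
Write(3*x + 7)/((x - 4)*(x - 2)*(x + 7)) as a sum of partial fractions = -14/(99*(x + 7)) - 13/(18*(x - 2)) + 19/(22*(x - 4))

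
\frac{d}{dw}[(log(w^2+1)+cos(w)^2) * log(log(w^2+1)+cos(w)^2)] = (-w^2*log(log(w^2 + 1) + cos(2*w)/2 + 1/2)*sin(2*w) - w^2*sin(2*w) + 2*w*log(log(w^2 + 1) + cos(w)^2) + 2*w - log(log(w^2 + 1) + cos(2*w)/2 + 1/2)*sin(2*w) - sin(2*w))/(w^2 + 1)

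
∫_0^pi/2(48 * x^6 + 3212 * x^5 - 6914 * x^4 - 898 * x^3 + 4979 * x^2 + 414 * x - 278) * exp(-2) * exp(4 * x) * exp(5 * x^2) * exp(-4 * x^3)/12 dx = 23*exp(-2)/2 + (pi/24 + 23/4)*(-pi^3/2 - 2 + 2*pi + 5*pi^2/4)*exp(-pi^3/2 - 2 + 2*pi + 5*pi^2/4)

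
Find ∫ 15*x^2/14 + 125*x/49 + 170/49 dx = 5*x^3/14 + 125*x^2/98 + 170*x/49 + C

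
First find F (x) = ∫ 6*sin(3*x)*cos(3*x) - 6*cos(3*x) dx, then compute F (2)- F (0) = -1 + (-1 + sin(6))^2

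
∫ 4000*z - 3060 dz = 2000*z^2 - 3060*z + C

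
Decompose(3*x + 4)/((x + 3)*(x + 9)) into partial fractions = 23/(6*(x + 9)) - 5/(6*(x + 3))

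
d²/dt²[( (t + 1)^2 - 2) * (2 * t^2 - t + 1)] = 24*t^2 + 18*t - 6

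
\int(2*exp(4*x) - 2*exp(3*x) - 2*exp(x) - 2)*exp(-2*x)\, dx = (-exp(2*x) + exp(x) + 1)^2*exp(-2*x) + C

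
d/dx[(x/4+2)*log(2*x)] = (x*log(x) + x*log(2) + x + 8)/(4*x)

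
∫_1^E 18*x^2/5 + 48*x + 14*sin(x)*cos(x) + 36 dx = -306/5 - 7*sin(1)^2 + 7*sin(E)^2 + 6*exp(3)/5 + 36*E + 24*exp(2)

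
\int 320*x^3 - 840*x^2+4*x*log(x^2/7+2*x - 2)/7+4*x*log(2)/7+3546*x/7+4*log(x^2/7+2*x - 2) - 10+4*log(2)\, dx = 5*x^2*(4*x - 7)^2 + 8*x^2 - 14*x + 2*(x^2 + 14*x - 14)*log(2*x^2/7 + 4*x - 4)/7 + C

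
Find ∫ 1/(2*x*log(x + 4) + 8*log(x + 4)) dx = log(log(x + 4))/2 + C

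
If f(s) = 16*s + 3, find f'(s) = 16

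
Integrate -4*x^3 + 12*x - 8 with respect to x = -x^4 + 6*x^2 - 8*x + C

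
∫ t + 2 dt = t^2/2 + 2*t + C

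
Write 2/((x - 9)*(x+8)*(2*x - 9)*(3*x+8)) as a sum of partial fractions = 27/(12040*(3*x + 8)) - 16/(9675*(2*x - 9)) - 1/(3400*(x + 8)) + 2/(5355*(x - 9))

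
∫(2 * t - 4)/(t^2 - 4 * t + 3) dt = log((t - 2)^2 - 1) + C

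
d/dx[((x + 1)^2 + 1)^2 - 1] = 4*x^3 + 12*x^2 + 16*x + 8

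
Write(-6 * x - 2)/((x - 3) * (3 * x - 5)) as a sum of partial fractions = 9/(3*x - 5) - 5/(x - 3)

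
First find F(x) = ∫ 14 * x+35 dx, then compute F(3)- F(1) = 126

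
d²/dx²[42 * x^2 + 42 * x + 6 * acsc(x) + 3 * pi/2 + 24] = (84*x^5 - 168*x^3 + 12*x^2*sqrt(1 - 1/x^2) + 84*x - 6*sqrt(1 - 1/x^2))/(x^5 - 2*x^3 + x)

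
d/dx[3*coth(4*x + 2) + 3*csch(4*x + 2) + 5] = -(12*sinh(4*x + 2)^2*coth(4*x + 2)*csch(4*x + 2) + 12)/sinh(4*x + 2)^2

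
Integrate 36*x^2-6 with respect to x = 12*x^3 - 6*x + C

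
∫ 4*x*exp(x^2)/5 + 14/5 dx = 14*x/5 + 2*exp(x^2)/5 + C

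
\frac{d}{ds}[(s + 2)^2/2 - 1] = s + 2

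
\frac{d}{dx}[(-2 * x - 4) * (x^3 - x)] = -8*x^3 - 12*x^2 + 4*x + 4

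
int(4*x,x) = 2*x^2 + C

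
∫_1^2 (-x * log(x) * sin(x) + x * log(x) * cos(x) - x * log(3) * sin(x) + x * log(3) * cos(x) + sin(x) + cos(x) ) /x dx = -(cos(1) + sin(1))*log(3) + (cos(2) + sin(2))*log(6)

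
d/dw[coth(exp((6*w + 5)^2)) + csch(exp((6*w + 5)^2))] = -12*(6*w*cosh(exp(25)*exp(60*w)*exp(36*w^2)) + 6*w + 5*cosh(exp(25)*exp(60*w)*exp(36*w^2)) + 5)*exp(25)*exp(60*w)*exp(36*w^2)/sinh(exp(25)*exp(60*w)*exp(36*w^2))^2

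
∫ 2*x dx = x^2 + C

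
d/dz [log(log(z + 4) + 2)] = 1/(z*log(z + 4) + 2*z + 4*log(z + 4) + 8)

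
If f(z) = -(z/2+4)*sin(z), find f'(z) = -z*cos(z)/2 - sin(z)/2 - 4*cos(z)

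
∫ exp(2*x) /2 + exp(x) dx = (exp(x) + 2)^2/4 + C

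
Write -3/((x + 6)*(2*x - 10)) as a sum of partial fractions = 3/(22*(x + 6)) - 3/(22*(x - 5))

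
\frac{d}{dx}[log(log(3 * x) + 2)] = 1/(x*log(x) + x*log(3) + 2*x)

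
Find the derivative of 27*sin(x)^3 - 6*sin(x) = -81*cos(x)^3 + 75*cos(x)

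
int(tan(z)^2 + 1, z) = tan(z) + C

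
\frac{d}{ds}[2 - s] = -1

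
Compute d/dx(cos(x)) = -sin(x)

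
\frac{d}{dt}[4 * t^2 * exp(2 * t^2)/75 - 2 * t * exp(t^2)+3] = 16*t^3*exp(2*t^2)/75 - 4*t^2*exp(t^2) + 8*t*exp(2*t^2)/75 - 2*exp(t^2)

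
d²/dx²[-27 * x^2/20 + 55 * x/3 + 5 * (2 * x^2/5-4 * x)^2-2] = 48*x^2/5 - 96*x + 1573/10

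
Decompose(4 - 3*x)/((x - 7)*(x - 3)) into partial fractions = 5/(4*(x - 3)) - 17/(4*(x - 7))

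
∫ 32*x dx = 16*x^2 + C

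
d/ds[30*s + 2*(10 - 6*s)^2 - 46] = 144*s - 210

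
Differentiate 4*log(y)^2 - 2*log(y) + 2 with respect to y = (8*log(y) - 2)/y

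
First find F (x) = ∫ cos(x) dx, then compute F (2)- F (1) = -sin(1) + sin(2)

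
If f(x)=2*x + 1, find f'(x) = 2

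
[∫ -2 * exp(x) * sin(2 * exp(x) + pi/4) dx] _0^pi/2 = cos(pi/4 + 2*exp(pi/2)) - cos(pi/4 + 2)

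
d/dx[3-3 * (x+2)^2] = -6*x - 12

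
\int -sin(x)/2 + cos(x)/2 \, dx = sqrt(2)*sin(x + pi/4)/2 + C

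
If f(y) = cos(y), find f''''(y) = cos(y)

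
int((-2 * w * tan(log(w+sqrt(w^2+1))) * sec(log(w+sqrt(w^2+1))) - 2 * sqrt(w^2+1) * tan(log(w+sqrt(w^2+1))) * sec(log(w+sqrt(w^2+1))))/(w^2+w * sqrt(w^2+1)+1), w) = -2*sec(log(w + sqrt(w^2 + 1))) + C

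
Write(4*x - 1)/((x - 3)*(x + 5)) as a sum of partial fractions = 21/(8*(x + 5)) + 11/(8*(x - 3))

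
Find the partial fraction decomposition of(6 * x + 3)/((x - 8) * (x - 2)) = -5/(2*(x - 2)) + 17/(2*(x - 8))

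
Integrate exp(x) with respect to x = exp(x) + C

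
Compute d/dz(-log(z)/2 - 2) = -1/(2*z)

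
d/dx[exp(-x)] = -exp(-x)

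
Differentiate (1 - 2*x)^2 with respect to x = 8*x - 4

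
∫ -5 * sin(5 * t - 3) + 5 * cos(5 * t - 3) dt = sqrt(2)*cos(-5*t + pi/4 + 3) + C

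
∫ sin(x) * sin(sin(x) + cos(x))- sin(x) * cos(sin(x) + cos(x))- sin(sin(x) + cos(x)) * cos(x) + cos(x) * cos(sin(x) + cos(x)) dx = sqrt(2)*sin(sqrt(2)*sin(x + pi/4) + pi/4) + C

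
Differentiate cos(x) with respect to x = -sin(x)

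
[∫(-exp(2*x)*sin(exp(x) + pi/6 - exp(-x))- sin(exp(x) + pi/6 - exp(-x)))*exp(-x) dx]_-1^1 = -sin(E - exp(-1))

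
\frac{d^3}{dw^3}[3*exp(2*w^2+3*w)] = 192*w^3*exp(2*w^2 + 3*w) + 432*w^2*exp(2*w^2 + 3*w) + 468*w*exp(2*w^2 + 3*w) + 189*exp(2*w^2 + 3*w)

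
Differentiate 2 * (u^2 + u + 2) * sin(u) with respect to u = 2*u^2*cos(u) + 4*u*sin(u) + 2*u*cos(u) + 2*sin(u) + 4*cos(u)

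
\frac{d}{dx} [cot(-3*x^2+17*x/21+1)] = (6*x - 17/21)/sin(-3*x^2 + 17*x/21 + 1)^2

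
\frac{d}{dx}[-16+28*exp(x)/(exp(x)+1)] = 28*exp(x)/(exp(2*x) + 2*exp(x) + 1)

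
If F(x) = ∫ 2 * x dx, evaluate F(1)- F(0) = 1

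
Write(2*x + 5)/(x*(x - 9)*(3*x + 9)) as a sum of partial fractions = -1/(108*(x + 3)) + 23/(324*(x - 9)) - 5/(81*x)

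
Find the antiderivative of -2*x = -x^2 + C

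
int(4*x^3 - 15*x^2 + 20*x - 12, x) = x^4 - 5*x^3 + 10*x^2 - 12*x + C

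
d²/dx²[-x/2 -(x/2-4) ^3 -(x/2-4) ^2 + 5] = 11/2 - 3*x/4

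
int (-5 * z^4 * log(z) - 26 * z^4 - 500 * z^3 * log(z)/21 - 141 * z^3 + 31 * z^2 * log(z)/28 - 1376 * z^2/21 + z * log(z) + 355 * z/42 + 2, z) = z*(z + 6)*(-84*z^2 + 4*z + 7)*(z*log(z) + 5*z + 4)/84 + C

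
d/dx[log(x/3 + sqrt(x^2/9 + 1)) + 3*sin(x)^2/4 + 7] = (3*x^2*sin(2*x)/2 + 3*x*sqrt(x^2 + 9)*sin(2*x)/2 + 2*x + 2*sqrt(x^2 + 9) + 27*sin(2*x)/2)/(2*x^2 + 2*x*sqrt(x^2 + 9) + 18)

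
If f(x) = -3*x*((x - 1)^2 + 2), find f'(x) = -9*x^2 + 12*x - 9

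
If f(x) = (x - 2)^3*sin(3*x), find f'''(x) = -27*x^3*cos(3*x) - 81*x^2*sin(3*x) + 162*x^2*cos(3*x) + 324*x*sin(3*x) - 270*x*cos(3*x) - 318*sin(3*x) + 108*cos(3*x)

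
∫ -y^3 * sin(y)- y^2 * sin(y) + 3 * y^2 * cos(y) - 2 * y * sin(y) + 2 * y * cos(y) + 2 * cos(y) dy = y*(y^2 + y + 2)*cos(y) + C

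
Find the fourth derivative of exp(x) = exp(x)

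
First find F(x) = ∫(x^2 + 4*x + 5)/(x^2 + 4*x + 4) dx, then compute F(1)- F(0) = 7/6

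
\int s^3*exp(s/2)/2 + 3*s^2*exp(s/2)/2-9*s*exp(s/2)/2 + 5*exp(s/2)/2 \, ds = (s - 1)^3*exp(s/2) + C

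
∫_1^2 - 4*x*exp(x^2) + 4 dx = -2*exp(4) + 4 + 2*E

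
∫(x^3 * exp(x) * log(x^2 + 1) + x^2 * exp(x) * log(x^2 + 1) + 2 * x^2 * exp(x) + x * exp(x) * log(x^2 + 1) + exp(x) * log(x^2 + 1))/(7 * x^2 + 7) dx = x*exp(x)*log(x^2 + 1)/7 + C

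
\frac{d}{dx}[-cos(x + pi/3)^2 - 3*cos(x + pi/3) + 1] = 3*sin(x + pi/3) + cos(2*x + pi/6)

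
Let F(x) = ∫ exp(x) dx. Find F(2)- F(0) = -1 + exp(2)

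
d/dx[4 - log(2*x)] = -1/x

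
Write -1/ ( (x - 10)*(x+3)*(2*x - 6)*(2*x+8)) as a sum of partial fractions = 1/(392*(x + 4)) - 1/(312*(x + 3)) + 1/(1176*(x - 3)) - 1/(5096*(x - 10))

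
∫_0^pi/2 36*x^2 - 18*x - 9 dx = -9*pi^2/4 - 9*pi/2 + 3*pi^3/2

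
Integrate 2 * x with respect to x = x^2 + C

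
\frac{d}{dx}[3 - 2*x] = -2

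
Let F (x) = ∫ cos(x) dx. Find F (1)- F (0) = sin(1)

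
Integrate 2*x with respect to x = x^2 + C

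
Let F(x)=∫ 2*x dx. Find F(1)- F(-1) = 0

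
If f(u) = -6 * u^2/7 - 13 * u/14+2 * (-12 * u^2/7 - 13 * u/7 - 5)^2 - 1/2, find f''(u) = 3456*u^2/49 + 3744*u/49 + 3952/49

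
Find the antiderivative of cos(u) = sin(u) + C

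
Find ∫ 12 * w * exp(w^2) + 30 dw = 30*w + 6*exp(w^2) + C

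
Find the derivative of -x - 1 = -1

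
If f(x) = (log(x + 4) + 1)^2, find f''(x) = -2*log(x + 4)/(x^2 + 8*x + 16)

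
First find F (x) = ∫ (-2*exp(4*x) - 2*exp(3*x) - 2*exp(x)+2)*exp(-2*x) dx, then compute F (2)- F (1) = -(-exp(-2) + exp(2))^2 - 2*exp(2) - 2*exp(-1) + 2*exp(-2) + 2*E + (E - exp(-1))^2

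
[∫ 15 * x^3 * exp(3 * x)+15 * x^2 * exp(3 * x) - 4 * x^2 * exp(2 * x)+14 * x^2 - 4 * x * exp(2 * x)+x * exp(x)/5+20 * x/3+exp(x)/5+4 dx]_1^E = -2*exp(2 + 2*E) - 12 - exp(3)/3 + exp(1 + E)/5 + 19*E/5 + 16*exp(2)/3 + 5*exp(3 + 3*E)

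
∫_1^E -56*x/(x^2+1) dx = -28*log(1 + exp(2)) + 28*log(2)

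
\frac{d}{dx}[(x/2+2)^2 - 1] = x/2 + 2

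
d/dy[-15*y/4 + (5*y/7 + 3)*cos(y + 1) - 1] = -5*y*sin(y + 1)/7 - 3*sin(y + 1) + 5*cos(y + 1)/7 - 15/4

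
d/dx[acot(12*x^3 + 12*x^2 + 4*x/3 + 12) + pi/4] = (-324*x^2 - 216*x - 12)/(1296*x^6 + 2592*x^5 + 1584*x^4 + 2880*x^3 + 2608*x^2 + 288*x + 1305)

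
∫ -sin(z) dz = cos(z) + C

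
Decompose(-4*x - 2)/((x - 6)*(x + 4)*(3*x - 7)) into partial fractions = 102/(209*(3*x - 7)) + 7/(95*(x + 4)) - 13/(55*(x - 6))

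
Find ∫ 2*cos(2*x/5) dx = 5*sin(2*x/5) + C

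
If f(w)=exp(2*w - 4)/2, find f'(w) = exp(2*w - 4)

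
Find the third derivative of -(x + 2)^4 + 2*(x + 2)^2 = -24*x - 48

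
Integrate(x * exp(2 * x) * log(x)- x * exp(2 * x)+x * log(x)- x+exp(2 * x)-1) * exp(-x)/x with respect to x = 2*(log(x) - 1)*sinh(x) + C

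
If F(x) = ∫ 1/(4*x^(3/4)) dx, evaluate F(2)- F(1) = -1 + 2^(1/4)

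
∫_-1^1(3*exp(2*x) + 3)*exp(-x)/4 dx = -3*exp(-1)/2 + 3*E/2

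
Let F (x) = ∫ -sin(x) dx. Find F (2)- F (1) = -cos(1) + cos(2)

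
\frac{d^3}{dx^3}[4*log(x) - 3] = 8/x^3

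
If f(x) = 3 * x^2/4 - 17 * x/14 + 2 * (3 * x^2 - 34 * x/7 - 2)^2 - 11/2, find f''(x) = 216*x^2 - 2448*x/7 + 4691/98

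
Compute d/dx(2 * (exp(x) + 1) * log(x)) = (2*x*exp(x)*log(x) + 2*exp(x) + 2)/x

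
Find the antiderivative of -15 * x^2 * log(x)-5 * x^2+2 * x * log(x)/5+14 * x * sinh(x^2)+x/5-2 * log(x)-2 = -x*(25*x^2 - x + 10)*log(x)/5 + 7*cosh(x^2) + C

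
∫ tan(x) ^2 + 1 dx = tan(x) + C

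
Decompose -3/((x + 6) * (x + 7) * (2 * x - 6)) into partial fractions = -3/(20*(x + 7)) + 1/(6*(x + 6)) - 1/(60*(x - 3))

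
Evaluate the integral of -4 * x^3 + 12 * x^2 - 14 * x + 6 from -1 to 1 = 20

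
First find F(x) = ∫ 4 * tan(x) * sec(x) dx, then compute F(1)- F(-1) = 0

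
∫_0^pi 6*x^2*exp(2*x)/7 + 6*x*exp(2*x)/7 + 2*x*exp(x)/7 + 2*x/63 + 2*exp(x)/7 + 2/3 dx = pi^2/63 + 2*pi/3 + 2*pi*exp(pi)/7 + 3*pi^2*exp(2*pi)/7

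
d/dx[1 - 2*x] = -2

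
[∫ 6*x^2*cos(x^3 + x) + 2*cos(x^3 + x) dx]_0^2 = 2*sin(10)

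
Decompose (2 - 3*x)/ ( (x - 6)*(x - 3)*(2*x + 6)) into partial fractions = 11/(108*(x + 3)) + 7/(36*(x - 3)) - 8/(27*(x - 6))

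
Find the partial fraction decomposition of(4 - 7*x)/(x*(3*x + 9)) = -25/(9*(x + 3)) + 4/(9*x)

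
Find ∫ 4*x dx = 2*x^2 + C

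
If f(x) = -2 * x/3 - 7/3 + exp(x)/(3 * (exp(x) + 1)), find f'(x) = (-2*exp(2*x) - 3*exp(x) - 2)/(3*exp(2*x) + 6*exp(x) + 3)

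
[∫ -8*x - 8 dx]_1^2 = -20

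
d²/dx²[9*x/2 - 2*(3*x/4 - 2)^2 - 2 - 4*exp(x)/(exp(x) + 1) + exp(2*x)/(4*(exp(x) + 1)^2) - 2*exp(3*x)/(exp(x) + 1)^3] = (-9*exp(5*x) - 7*exp(4*x) - 144*exp(3*x) - 102*exp(2*x) - 61*exp(x) - 9)/(4*exp(5*x) + 20*exp(4*x) + 40*exp(3*x) + 40*exp(2*x) + 20*exp(x) + 4)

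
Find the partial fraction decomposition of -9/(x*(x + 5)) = 9/(5*(x + 5)) - 9/(5*x)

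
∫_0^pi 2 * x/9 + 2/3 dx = -1 + (1 + pi/3)^2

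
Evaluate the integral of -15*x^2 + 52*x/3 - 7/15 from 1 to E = -5*exp(3) - 16/5 + 11*E/5 + 2*E*(-4 + 6*E)/3 + 14*exp(2)/3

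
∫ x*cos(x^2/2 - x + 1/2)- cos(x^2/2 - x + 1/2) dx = sin((x - 1)^2/2) + C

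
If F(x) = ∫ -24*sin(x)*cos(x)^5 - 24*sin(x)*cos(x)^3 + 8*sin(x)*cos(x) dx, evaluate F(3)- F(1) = -4*cos(3)^2 - 6*cos(1)^4 - 4*cos(1)^6 + 4*cos(1)^2 + 4*cos(3)^6 + 6*cos(3)^4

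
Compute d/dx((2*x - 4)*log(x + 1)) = (2*x*log(x + 1) + 2*x + 2*log(x + 1) - 4)/(x + 1)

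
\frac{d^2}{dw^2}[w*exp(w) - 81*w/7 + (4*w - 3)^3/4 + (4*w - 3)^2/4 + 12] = w*exp(w) + 96*w + 2*exp(w) - 64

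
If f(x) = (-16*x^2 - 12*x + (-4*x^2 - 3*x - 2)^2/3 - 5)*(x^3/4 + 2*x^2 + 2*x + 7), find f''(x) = 56*x^5 + 380*x^4 + 495*x^3 + 432*x^2 + 285*x/2 - 154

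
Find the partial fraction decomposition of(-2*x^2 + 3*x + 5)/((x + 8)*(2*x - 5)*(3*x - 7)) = -10/(31*(3*x - 7)) - 7/(31*(x + 8))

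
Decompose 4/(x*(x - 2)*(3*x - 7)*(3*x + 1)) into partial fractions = -9/(14*(3*x + 1)) + 9/(14*(3*x - 7)) - 2/(7*(x - 2)) + 2/(7*x)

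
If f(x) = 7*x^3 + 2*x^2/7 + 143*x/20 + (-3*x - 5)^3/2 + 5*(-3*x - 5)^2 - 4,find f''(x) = -39*x - 311/7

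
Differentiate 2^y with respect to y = 2^y*log(2)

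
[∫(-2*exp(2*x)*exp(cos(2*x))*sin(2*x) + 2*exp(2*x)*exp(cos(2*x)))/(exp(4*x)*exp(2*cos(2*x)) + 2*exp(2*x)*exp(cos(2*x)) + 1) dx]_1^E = -exp(2)/(exp(-cos(2)) + exp(2)) + E*exp(2*E)/(exp(2*sin(E)^2) + E*exp(2*E))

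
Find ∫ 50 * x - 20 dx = 25*x^2 - 20*x + C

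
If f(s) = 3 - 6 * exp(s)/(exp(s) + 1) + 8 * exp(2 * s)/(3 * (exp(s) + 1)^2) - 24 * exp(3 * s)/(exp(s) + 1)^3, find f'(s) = (-218*exp(3*s) - 20*exp(2*s) - 18*exp(s))/(3*exp(4*s) + 12*exp(3*s) + 18*exp(2*s) + 12*exp(s) + 3)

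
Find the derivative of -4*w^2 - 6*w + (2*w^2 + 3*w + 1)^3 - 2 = 48*w^5 + 180*w^4 + 264*w^3 + 189*w^2 + 58*w + 3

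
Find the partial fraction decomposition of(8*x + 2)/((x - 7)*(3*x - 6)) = -6/(5*(x - 2)) + 58/(15*(x - 7))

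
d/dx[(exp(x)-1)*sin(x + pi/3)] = sqrt(2)*exp(x)*cos(x + pi/12) - cos(x + pi/3)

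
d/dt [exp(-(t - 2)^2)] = (4 - 2*t)*exp(-t^2 + 4*t - 4)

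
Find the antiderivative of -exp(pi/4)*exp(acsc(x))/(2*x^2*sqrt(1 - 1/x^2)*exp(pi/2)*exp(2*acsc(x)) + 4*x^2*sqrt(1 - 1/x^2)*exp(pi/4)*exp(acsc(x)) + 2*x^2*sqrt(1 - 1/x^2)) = (13*exp(acsc(x) + pi/4) + 12)/(2*(exp(acsc(x) + pi/4) + 1)) + C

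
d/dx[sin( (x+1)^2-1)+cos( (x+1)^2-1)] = -2*x*sin(x*(x + 2)) + 2*x*cos(x*(x + 2)) - 2*sin(x*(x + 2)) + 2*cos(x*(x + 2))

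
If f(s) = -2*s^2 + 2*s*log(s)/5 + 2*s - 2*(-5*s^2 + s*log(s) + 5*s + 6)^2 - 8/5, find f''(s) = (-3000*s^3 + 600*s^2*log(s) + 3500*s^2 - 20*s*log(s)^2 - 260*s*log(s) + 360*s - 118)/(5*s)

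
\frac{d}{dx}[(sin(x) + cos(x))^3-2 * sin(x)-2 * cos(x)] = sqrt(2)*(3*sin(3*x + pi/4) - cos(x + pi/4))/2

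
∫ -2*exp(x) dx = -2*exp(x) + C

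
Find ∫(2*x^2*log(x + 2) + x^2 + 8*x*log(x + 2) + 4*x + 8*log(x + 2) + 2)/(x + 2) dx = ((x + 2)^2 - 2)*log(x + 2) + C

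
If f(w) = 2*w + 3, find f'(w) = 2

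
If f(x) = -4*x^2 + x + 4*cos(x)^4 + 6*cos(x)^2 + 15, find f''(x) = -64*sin(x)^4 + 104*sin(x)^2 - 36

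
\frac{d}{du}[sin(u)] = cos(u)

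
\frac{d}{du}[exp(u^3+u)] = 3*u^2*exp(u^3 + u) + exp(u^3 + u)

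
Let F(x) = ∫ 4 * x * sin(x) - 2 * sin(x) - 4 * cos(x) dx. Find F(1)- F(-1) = -8*cos(1)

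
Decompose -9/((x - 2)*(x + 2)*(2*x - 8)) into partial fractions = -3/(16*(x + 2)) + 9/(16*(x - 2)) - 3/(8*(x - 4))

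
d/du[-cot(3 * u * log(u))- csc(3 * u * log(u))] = 3*(log(u)*cos(3*u*log(u)) + log(u) + cos(3*u*log(u)) + 1)/sin(3*u*log(u))^2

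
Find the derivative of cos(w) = -sin(w)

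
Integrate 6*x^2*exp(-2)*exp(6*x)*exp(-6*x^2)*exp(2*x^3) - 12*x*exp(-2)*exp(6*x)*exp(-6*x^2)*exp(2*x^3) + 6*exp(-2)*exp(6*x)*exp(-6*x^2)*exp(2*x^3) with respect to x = exp(2*(x - 1)^3) + C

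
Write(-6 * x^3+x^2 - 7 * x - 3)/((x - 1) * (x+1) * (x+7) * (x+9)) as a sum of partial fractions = -903/(32*(x + 9)) + 2153/(96*(x + 7)) - 11/(96*(x + 1)) - 3/(32*(x - 1))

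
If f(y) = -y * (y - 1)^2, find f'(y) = -3*y^2 + 4*y - 1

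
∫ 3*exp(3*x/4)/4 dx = exp(3*x/4) + C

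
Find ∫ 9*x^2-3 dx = 3*x^3 - 3*x + C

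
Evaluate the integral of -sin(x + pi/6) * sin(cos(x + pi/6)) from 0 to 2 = -cos(cos(pi/6 + 2)) + cos(sqrt(3)/2)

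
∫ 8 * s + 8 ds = 4*s^2 + 8*s + C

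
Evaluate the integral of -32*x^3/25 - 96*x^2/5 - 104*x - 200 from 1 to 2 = -2028/5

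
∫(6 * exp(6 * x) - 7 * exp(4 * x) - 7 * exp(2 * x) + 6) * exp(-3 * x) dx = 16*sinh(x)^3 - 2*sinh(x) + C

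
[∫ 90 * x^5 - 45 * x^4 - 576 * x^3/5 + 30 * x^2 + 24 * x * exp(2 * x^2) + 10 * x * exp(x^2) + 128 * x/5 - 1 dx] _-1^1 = 0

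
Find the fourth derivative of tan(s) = 24*tan(s)^5 + 40*tan(s)^3 + 16*tan(s)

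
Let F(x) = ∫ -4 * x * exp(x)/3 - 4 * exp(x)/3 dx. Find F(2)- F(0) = -8*exp(2)/3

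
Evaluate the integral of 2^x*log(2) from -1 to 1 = 3/2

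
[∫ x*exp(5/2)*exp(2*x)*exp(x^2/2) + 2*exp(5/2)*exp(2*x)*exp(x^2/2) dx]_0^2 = -exp(5/2) + exp(17/2)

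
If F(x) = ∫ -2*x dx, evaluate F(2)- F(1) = -3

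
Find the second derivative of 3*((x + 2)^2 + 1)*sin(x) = -3*x^2*sin(x) - 12*x*sin(x) + 12*x*cos(x) - 9*sin(x) + 24*cos(x)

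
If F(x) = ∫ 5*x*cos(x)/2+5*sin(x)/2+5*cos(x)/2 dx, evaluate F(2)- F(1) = -5*sin(1) + 15*sin(2)/2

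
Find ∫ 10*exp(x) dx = 10*exp(x) + C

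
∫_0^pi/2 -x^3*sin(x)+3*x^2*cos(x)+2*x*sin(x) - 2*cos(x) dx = 0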